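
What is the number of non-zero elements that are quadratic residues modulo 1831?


For prime p, the number of non-zero quadratic residues is (p-1)/2.
= (1831-1)/2
= 915

915


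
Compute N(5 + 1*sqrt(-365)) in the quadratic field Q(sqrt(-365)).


N(a + b*sqrt(d)) = a^2 - d*b^2
= (5)^2 - (-365)*(1)^2
= 25 + 365
= 390

390


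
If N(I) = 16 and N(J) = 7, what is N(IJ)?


N(IJ) = N(I) * N(J)
= 16 * 7
= 112

112


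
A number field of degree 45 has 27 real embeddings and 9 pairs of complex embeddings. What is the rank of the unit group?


By Dirichlet's unit theorem:
rank = r1 + r2 - 1
= 27 + 9 - 1
= 35

35


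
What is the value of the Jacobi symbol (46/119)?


Compute (46/119) via quadratic reciprocity:
  pull out 2: (2/119) = +1  (since 119 mod 8 = 7)
  reciprocity: (23/119) -> -(119/23)
  reduce: (4/23)
  pull out 2: (2/23) = +1  (since 23 mod 8 = 7)
  pull out 2: (2/23) = +1  (since 23 mod 8 = 7)
  (1/23) = 1
Product of signs = -1

-1


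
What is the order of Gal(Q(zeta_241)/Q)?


|Gal(Q(zeta_241)/Q)| = phi(241)
= 240

240


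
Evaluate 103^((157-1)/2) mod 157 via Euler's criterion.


p = 157 is prime and the exponent is (p-1)/2 = 78, so by Euler's criterion 103^78 = (103/157) = +1 or -1 mod 157.
Compute by square-and-multiply:
  78 = 64 + 8 + 4 + 2 (binary 1001110)
  Repeated squaring mod 157: 103^1 = 103, 103^2 = 90, 103^4 = 93, 103^8 = 14, 103^16 = 39, 103^32 = 108, 103^64 = 46
  103^78 = 103^64 * 103^8 * 103^4 * 103^2 = 46 * 14 * 93 * 90 mod 157
    46 * 14 = 644 = 16 mod 157
    16 * 93 = 1488 = 75 mod 157
    75 * 90 = 6750 = 156 mod 157
  103^78 = 156 mod 157
Result 156 = p - 1 = -1 mod 157: 103 is a quadratic non-residue mod 157. As a residue in [0, p-1] the value is 156.
103^78 mod 157 = 156

156


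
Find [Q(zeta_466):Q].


The degree equals Euler's totient phi(466).
466 = 2 * 233
phi(466) = 232

232


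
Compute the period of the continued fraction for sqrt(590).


Run the CF algorithm for sqrt(590).
a_0 = floor(sqrt(590)) = 24; set m_0=0, q_0=1.
Recurrence: m' = q*a - m,  q' = (d - m'^2)/q,  a' = floor((a_0 + m')/q').
  step 1: m=24, q=14, a=3
  step 2: m=18, q=19, a=2
  step 3: m=20, q=10, a=4
  step 4: m=20, q=19, a=2
  step 5: m=18, q=14, a=3
  step 6: m=24, q=1, a=48
a_6 = 2*a_0 = 48, so the period closes here.
sqrt(590) = [24; 3, 2, 4, 2, 3, 48]
Period length = 6

6


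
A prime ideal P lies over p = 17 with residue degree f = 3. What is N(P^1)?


N(P^a) = p^(a*f)
= 17^(1*3)
= 17^3
= 4913

4913


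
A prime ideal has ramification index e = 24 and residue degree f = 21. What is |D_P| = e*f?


|D_P| = e * f
= 24 * 21
= 504

504


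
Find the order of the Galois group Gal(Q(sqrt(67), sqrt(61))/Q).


The 2 square roots of distinct primes are multiplicatively independent over Q,
so [K:Q] = 2^2 and Gal(K/Q) is isomorphic to (Z/2Z)^2.
|Gal| = 2^2 = 4

4


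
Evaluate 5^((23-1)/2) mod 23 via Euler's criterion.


p = 23 is prime and the exponent is (p-1)/2 = 11, so by Euler's criterion 5^11 = (5/23) = +1 or -1 mod 23.
Compute by square-and-multiply:
  11 = 8 + 2 + 1 (binary 1011)
  Repeated squaring mod 23: 5^1 = 5, 5^2 = 2, 5^4 = 4, 5^8 = 16
  5^11 = 5^8 * 5^2 * 5^1 = 16 * 2 * 5 mod 23
    16 * 2 = 32 = 9 mod 23
    9 * 5 = 45 = 22 mod 23
  5^11 = 22 mod 23
Result 22 = p - 1 = -1 mod 23: 5 is a quadratic non-residue mod 23. As a residue in [0, p-1] the value is 22.
5^11 mod 23 = 22

22


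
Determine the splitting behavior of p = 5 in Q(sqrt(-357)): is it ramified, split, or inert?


K = Q(sqrt(-357)). Since d mod 4 = 3, disc(K) = -1428.
Check p | disc: -1428 mod 5 = 2.
p does not divide disc. Compute Legendre symbol (d/p):
3^((5-1)/2) mod 5 = -1
(d/p) = -1, so p is inert: (p) stays prime with e=1, f=2, g=1.
Therefore p is inert.

inert


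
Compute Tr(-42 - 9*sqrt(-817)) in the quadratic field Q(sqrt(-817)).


Tr(a + b*sqrt(d)) = (a + b*sqrt(d)) + (a - b*sqrt(d)) = 2a
= 2 * (-42)
= -84

-84


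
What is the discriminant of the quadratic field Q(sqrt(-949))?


For K = Q(sqrt(d)) with d squarefree: disc(K) = d if d = 1 mod 4, and disc(K) = 4d if d = 2 or 3 mod 4.
Here d = -949, and d mod 4 = 3.
d = 3 mod 4, not 1 (O_K = Z[sqrt(d)]), so disc(K) = 4d = 4 * (-949) = -3796

-3796


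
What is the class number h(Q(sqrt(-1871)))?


K = Q(sqrt(-1871)). d mod 4 = 1, so D = disc(K) = d = -1871
h(K) equals the number of primitive reduced positive-definite forms (a, b, c) = a*x^2 + b*x*y + c*y^2 with b^2 - 4ac = D,
where reduced means |b| <= a <= c, with b >= 0 whenever |b| = a or a = c, and primitive means gcd(a, b, c) = 1.
Reduced forces 3a^2 <= |D| = 1871, so 1 <= a <= 24; b must have the parity of D, and c = (b^2 - D)/(4a) must be an integer >= a.
Enumerate a = 1..24, b in [-a, a]:
  a=1: (1, 1, 468)  [1]
  a=2: (2, -1, 234), (2, 1, 234)  [2]
  a=3: (3, -1, 156), (3, 1, 156)  [2]
  a=4: (4, -1, 117), (4, 1, 117)  [2]
  a=5: (5, -3, 94), (5, 3, 94)  [2]
  a=6: (6, -5, 79), (6, -1, 78), (6, 1, 78), (6, 5, 79)  [4]
  a=7: none
  a=8: (8, -7, 60), (8, 7, 60)  [2]
  a=9: (9, -1, 52), (9, 1, 52)  [2]
  a=10: (10, -7, 48), (10, -3, 47), (10, 3, 47), (10, 7, 48)  [4]
  a=11: none
  a=12: (12, -7, 40), (12, -1, 39), (12, 1, 39), (12, 7, 40)  [4]
  a=13: (13, -1, 36), (13, 1, 36)  [2]
  a=14: none
  a=15: (15, -13, 34), (15, -7, 32), (15, 7, 32), (15, 13, 34)  [4]
  a=16: (16, -7, 30), (16, 7, 30)  [2]
  a=17: (17, -13, 30), (17, 13, 30)  [2]
  a=18: (18, -17, 30), (18, -1, 26), (18, 1, 26), (18, 17, 30)  [4]
  a=19: none
  a=20: (20, -17, 27), (20, -7, 24), (20, 7, 24), (20, 17, 27)  [4]
  a=21..23: none
  a=24: (24, -23, 25), (24, 23, 25)  [2]
Total reduced forms: 1 + 2 + 2 + 2 + 2 + 4 + 2 + 2 + 4 + 4 + 2 + 4 + 2 + 2 + 4 + 4 + 2 = 45
h = 45

45


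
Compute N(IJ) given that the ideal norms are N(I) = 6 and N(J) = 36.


N(IJ) = N(I) * N(J)
= 6 * 36
= 216

216


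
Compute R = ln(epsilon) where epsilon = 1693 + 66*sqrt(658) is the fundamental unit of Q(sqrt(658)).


epsilon = 1693 + 66*sqrt(658)
= 3385.9997
R = ln(3385.9997)
= 8.1274

8.1274


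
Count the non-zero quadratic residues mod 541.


For prime p, the number of non-zero quadratic residues is (p-1)/2.
= (541-1)/2
= 270

270


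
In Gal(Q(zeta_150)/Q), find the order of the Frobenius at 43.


The Frobenius at p in Gal(Q(zeta_n)/Q) = (Z/nZ)* is the class of p, so its order is ord_150(43), the smallest k >= 1 with 43^k = 1 mod 150.
n = 150 = 2 * 3 * 5^2, phi(150) = 40; the order divides phi(n).
Divisors of 40: 1, 2, 4, 5, 8, 10, 20, 40
Repeated squaring mod 150: 43^1 = 43, 43^2 = 49, 43^4 = 1, 43^8 = 1, 43^16 = 1, 43^32 = 1
Test divisors in increasing order:
  k=1: 43^1 = 43 mod 150
  k=2: 43^2 = 49 mod 150
  k=4: 43^4 = 1 mod 150  <- first divisor giving 1
Order = 4

4


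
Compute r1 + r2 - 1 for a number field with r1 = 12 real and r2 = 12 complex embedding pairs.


By Dirichlet's unit theorem:
rank = r1 + r2 - 1
= 12 + 12 - 1
= 23

23


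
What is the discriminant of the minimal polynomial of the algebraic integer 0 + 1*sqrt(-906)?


The element 0 + 1*sqrt(-906) has minimal polynomial:
x^2 + 0*x + 906
Discriminant = (0)^2 - 4*(906)
= 0 - 3624
= -3624

-3624


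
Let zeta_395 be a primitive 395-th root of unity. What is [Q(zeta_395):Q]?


The degree equals Euler's totient phi(395).
395 = 5 * 79
phi(395) = 312

312


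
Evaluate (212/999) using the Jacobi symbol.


Compute (212/999) via quadratic reciprocity:
  pull out 2: (2/999) = +1  (since 999 mod 8 = 7)
  pull out 2: (2/999) = +1  (since 999 mod 8 = 7)
  reciprocity: (53/999) -> +(999/53)
  reduce: (45/53)
  reciprocity: (45/53) -> +(53/45)
  reduce: (8/45)
  pull out 2: (2/45) = -1  (since 45 mod 8 = 5)
  pull out 2: (2/45) = -1  (since 45 mod 8 = 5)
  pull out 2: (2/45) = -1  (since 45 mod 8 = 5)
  (1/45) = 1
Product of signs = -1

-1


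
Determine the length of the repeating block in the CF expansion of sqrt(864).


Run the CF algorithm for sqrt(864).
a_0 = floor(sqrt(864)) = 29; set m_0=0, q_0=1.
Recurrence: m' = q*a - m,  q' = (d - m'^2)/q,  a' = floor((a_0 + m')/q').
  step 1: m=29, q=23, a=2
  step 2: m=17, q=25, a=1
  step 3: m=8, q=32, a=1
  step 4: m=24, q=9, a=5
  step 5: m=21, q=47, a=1
  step 6: m=26, q=4, a=13
  step 7: m=26, q=47, a=1
  step 8: m=21, q=9, a=5
  step 9: m=24, q=32, a=1
  step 10: m=8, q=25, a=1
  step 11: m=17, q=23, a=2
  step 12: m=29, q=1, a=58
a_12 = 2*a_0 = 58, so the period closes here.
sqrt(864) = [29; 2, 1, 1, 5, 1, 13, 1, 5, 1, 1, 2, 58]
Period length = 12

12


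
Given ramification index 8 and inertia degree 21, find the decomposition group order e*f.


|D_P| = e * f
= 8 * 21
= 168

168


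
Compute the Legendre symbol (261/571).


p = 571 is prime, so compute (261/571) with the reciprocity algorithm (Jacobi-symbol steps: pull out 2s via (2/n), flip via reciprocity, reduce):
  reciprocity: (261/571) -> +(571/261)
  reduce: (49/261)
  reciprocity: (49/261) -> +(261/49)
  reduce: (16/49)
  pull out 2: (2/49) = +1  (since 49 mod 8 = 1)
  pull out 2: (2/49) = +1  (since 49 mod 8 = 1)
  pull out 2: (2/49) = +1  (since 49 mod 8 = 1)
  pull out 2: (2/49) = +1  (since 49 mod 8 = 1)
  (1/49) = 1
Product of signs = 1
(261/571) = 1

1


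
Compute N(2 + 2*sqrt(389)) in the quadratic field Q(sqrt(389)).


N(a + b*sqrt(d)) = a^2 - d*b^2
= (2)^2 - (389)*(2)^2
= 4 - 1556
= -1552

-1552


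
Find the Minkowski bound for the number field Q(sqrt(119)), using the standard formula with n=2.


d = 119, d mod 4 = 3, so disc(K) = 4d = 476; |disc(K)| = 476
Real quadratic field, so n = 2, s = r2 = 0, r1 = 2
M = (n!/n^n) * (4/pi)^s * sqrt(|disc(K)|) = (2!/2^2) * (4/pi)^0 * sqrt(476)
= 0.5 * 1.000000 * 21.817424
= 10.9087

10.9087


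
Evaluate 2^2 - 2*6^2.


x^2 - d*y^2
= 2^2 - 2*6^2
= 4 - 72
= -68

-68


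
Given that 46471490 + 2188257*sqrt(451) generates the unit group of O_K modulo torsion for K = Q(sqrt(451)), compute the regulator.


epsilon = 46471490 + 2188257*sqrt(451)
= 9.2943e+07
R = ln(9.2943e+07)
= 18.3475

18.3475


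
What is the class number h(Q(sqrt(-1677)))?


K = Q(sqrt(-1677)). d mod 4 = 3, so D = disc(K) = 4d = -6708
h(K) equals the number of primitive reduced positive-definite forms (a, b, c) = a*x^2 + b*x*y + c*y^2 with b^2 - 4ac = D,
where reduced means |b| <= a <= c, with b >= 0 whenever |b| = a or a = c, and primitive means gcd(a, b, c) = 1.
Reduced forces 3a^2 <= |D| = 6708, so 1 <= a <= 47; b must have the parity of D, and c = (b^2 - D)/(4a) must be an integer >= a.
Enumerate a = 1..47, b in [-a, a]:
  a=1: (1, 0, 1677)  [1]
  a=2: (2, 2, 839)  [1]
  a=3: (3, 0, 559)  [1]
  a=4..5: none
  a=6: (6, 6, 281)  [1]
  a=7..12: none
  a=13: (13, 0, 129)  [1]
  a=14..22: none
  a=23: (23, -10, 74), (23, 10, 74)  [2]
  a=24..25: none
  a=26: (26, 26, 71)  [1]
  a=27..28: none
  a=29: (29, -22, 62), (29, 22, 62)  [2]
  a=30: none
  a=31: (31, -22, 58), (31, 22, 58)  [2]
  a=32..36: none
  a=37: (37, -10, 46), (37, 10, 46)  [2]
  a=38: none
  a=39: (39, 0, 43)  [1]
  a=40: none
  a=41: (41, 4, 41)  [1]
  a=42..47: none
Total reduced forms: 1 + 1 + 1 + 1 + 1 + 2 + 1 + 2 + 2 + 2 + 1 + 1 = 16
h = 16

16


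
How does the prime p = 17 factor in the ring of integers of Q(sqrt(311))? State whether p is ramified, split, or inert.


K = Q(sqrt(311)). Since d mod 4 = 3, disc(K) = 1244.
Check p | disc: 1244 mod 17 = 3.
p does not divide disc. Compute Legendre symbol (d/p):
5^((17-1)/2) mod 17 = -1
(d/p) = -1, so p is inert: (p) stays prime with e=1, f=2, g=1.
Therefore p is inert.

inert


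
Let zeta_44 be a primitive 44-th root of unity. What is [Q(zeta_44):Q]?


The degree equals Euler's totient phi(44).
44 = 2^2 * 11
phi(44) = 20

20


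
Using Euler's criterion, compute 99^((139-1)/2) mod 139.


p = 139 is prime and the exponent is (p-1)/2 = 69, so by Euler's criterion 99^69 = (99/139) = +1 or -1 mod 139.
Compute by square-and-multiply:
  69 = 64 + 4 + 1 (binary 1000101)
  Repeated squaring mod 139: 99^1 = 99, 99^2 = 71, 99^4 = 37, 99^8 = 118, 99^16 = 24, 99^32 = 20, 99^64 = 122
  99^69 = 99^64 * 99^4 * 99^1 = 122 * 37 * 99 mod 139
    122 * 37 = 4514 = 66 mod 139
    66 * 99 = 6534 = 1 mod 139
  99^69 = 1 mod 139
Result 1: 99 is a quadratic residue mod 139.
99^69 mod 139 = 1

1


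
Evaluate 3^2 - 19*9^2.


x^2 - d*y^2
= 3^2 - 19*9^2
= 9 - 1539
= -1530

-1530


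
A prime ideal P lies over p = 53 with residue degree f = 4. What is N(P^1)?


N(P^a) = p^(a*f)
= 53^(1*4)
= 53^4
= 7890481

7890481


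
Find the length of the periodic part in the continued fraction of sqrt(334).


Run the CF algorithm for sqrt(334).
a_0 = floor(sqrt(334)) = 18; set m_0=0, q_0=1.
Recurrence: m' = q*a - m,  q' = (d - m'^2)/q,  a' = floor((a_0 + m')/q').
  step 1: m=18, q=10, a=3
  step 2: m=12, q=19, a=1
  step 3: m=7, q=15, a=1
  step 4: m=8, q=18, a=1
  step 5: m=10, q=13, a=2
  step 6: m=16, q=6, a=5
  step 7: m=14, q=23, a=1
  step 8: m=9, q=11, a=2
  step 9: m=13, q=15, a=2
  step 10: m=17, q=3, a=11
  step 11: m=16, q=26, a=1
  step 12: m=10, q=9, a=3
  step 13: m=17, q=5, a=7
  step 14: m=18, q=2, a=18
  step 15: m=18, q=5, a=7
  step 16: m=17, q=9, a=3
  step 17: m=10, q=26, a=1
  step 18: m=16, q=3, a=11
  step 19: m=17, q=15, a=2
  step 20: m=13, q=11, a=2
  step 21: m=9, q=23, a=1
  step 22: m=14, q=6, a=5
  step 23: m=16, q=13, a=2
  step 24: m=10, q=18, a=1
  step 25: m=8, q=15, a=1
  step 26: m=7, q=19, a=1
  step 27: m=12, q=10, a=3
  step 28: m=18, q=1, a=36
a_28 = 2*a_0 = 36, so the period closes here.
sqrt(334) = [18; 3, 1, 1, 1, 2, 5, 1, 2, 2, 11, 1, 3, 7, 18, 7, 3, 1, 11, 2, 2, 1, 5, 2, 1, 1, 1, 3, 36]
Period length = 28

28


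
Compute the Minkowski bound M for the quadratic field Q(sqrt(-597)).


d = -597, d mod 4 = 3, so disc(K) = 4d = -2388; |disc(K)| = 2388
Imaginary quadratic field, so n = 2, s = r2 = 1, r1 = 0
M = (n!/n^n) * (4/pi)^s * sqrt(|disc(K)|) = (2!/2^2) * (4/pi)^1 * sqrt(2388)
= 0.5 * 1.273240 * 48.867167
= 31.1098

31.1098


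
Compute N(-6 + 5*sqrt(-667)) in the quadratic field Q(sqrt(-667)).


N(a + b*sqrt(d)) = a^2 - d*b^2
= (-6)^2 - (-667)*(5)^2
= 36 + 16675
= 16711

16711


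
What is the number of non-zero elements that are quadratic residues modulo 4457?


For prime p, the number of non-zero quadratic residues is (p-1)/2.
= (4457-1)/2
= 2228

2228


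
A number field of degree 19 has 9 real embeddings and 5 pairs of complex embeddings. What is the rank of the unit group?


By Dirichlet's unit theorem:
rank = r1 + r2 - 1
= 9 + 5 - 1
= 13

13


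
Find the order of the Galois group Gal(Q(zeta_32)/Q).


|Gal(Q(zeta_32)/Q)| = phi(32)
= 16

16


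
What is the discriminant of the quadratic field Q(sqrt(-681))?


For K = Q(sqrt(d)) with d squarefree: disc(K) = d if d = 1 mod 4, and disc(K) = 4d if d = 2 or 3 mod 4.
Here d = -681, and d mod 4 = 3.
d = 3 mod 4, not 1 (O_K = Z[sqrt(d)]), so disc(K) = 4d = 4 * (-681) = -2724

-2724


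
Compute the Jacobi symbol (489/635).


Compute (489/635) via quadratic reciprocity:
  reciprocity: (489/635) -> +(635/489)
  reduce: (146/489)
  pull out 2: (2/489) = +1  (since 489 mod 8 = 1)
  reciprocity: (73/489) -> +(489/73)
  reduce: (51/73)
  reciprocity: (51/73) -> +(73/51)
  reduce: (22/51)
  pull out 2: (2/51) = -1  (since 51 mod 8 = 3)
  reciprocity: (11/51) -> -(51/11)
  reduce: (7/11)
  reciprocity: (7/11) -> -(11/7)
  reduce: (4/7)
  pull out 2: (2/7) = +1  (since 7 mod 8 = 7)
  pull out 2: (2/7) = +1  (since 7 mod 8 = 7)
  (1/7) = 1
Product of signs = -1

-1


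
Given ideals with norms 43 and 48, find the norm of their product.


N(IJ) = N(I) * N(J)
= 43 * 48
= 2064

2064


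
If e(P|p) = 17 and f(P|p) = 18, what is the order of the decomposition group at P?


|D_P| = e * f
= 17 * 18
= 306

306


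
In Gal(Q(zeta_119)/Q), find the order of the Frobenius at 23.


The Frobenius at p in Gal(Q(zeta_n)/Q) = (Z/nZ)* is the class of p, so its order is ord_119(23), the smallest k >= 1 with 23^k = 1 mod 119.
n = 119 = 7 * 17, phi(119) = 96; the order divides phi(n).
Divisors of 96: 1, 2, 3, 4, 6, 8, 12, 16, 24, 32, 48, 96
Repeated squaring mod 119: 23^1 = 23, 23^2 = 53, 23^4 = 72, 23^8 = 67, 23^16 = 86, 23^32 = 18, 23^64 = 86
Test divisors in increasing order:
  k=1: 23^1 = 23 mod 119
  k=2: 23^2 = 53 mod 119
  k=3: 23^3 = 53 * 23 = 29 mod 119
  k=4: 23^4 = 72 mod 119
  k=6: 23^6 = 72 * 53 = 8 mod 119
  k=8: 23^8 = 67 mod 119
  k=12: 23^12 = 67 * 72 = 64 mod 119
  k=16: 23^16 = 86 mod 119
  k=24: 23^24 = 86 * 67 = 50 mod 119
  k=32: 23^32 = 18 mod 119
  k=48: 23^48 = 18 * 86 = 1 mod 119  <- first divisor giving 1
Order = 48

48


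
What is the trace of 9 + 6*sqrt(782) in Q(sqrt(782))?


Tr(a + b*sqrt(d)) = (a + b*sqrt(d)) + (a - b*sqrt(d)) = 2a
= 2 * (9)
= 18

18


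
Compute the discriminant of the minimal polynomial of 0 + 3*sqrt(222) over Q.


The element 0 + 3*sqrt(222) has minimal polynomial:
x^2 + 0*x - 1998
Discriminant = (0)^2 - 4*(-1998)
= 0 + 7992
= 7992

7992


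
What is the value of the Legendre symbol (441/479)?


p = 479 is prime, so compute (441/479) with the reciprocity algorithm (Jacobi-symbol steps: pull out 2s via (2/n), flip via reciprocity, reduce):
  reciprocity: (441/479) -> +(479/441)
  reduce: (38/441)
  pull out 2: (2/441) = +1  (since 441 mod 8 = 1)
  reciprocity: (19/441) -> +(441/19)
  reduce: (4/19)
  pull out 2: (2/19) = -1  (since 19 mod 8 = 3)
  pull out 2: (2/19) = -1  (since 19 mod 8 = 3)
  (1/19) = 1
Product of signs = 1
(441/479) = 1

1


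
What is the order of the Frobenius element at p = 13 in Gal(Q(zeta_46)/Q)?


The Frobenius at p in Gal(Q(zeta_n)/Q) = (Z/nZ)* is the class of p, so its order is ord_46(13), the smallest k >= 1 with 13^k = 1 mod 46.
n = 46 = 2 * 23, phi(46) = 22; the order divides phi(n).
Divisors of 22: 1, 2, 11, 22
Repeated squaring mod 46: 13^1 = 13, 13^2 = 31, 13^4 = 41, 13^8 = 25, 13^16 = 27
Test divisors in increasing order:
  k=1: 13^1 = 13 mod 46
  k=2: 13^2 = 31 mod 46
  k=11: 13^11 = 25 * 31 * 13 = 1 mod 46  <- first divisor giving 1
Order = 11

11


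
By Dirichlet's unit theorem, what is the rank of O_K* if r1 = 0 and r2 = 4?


By Dirichlet's unit theorem:
rank = r1 + r2 - 1
= 0 + 4 - 1
= 3

3


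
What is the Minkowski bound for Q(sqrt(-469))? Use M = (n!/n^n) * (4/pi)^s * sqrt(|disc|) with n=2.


d = -469, d mod 4 = 3, so disc(K) = 4d = -1876; |disc(K)| = 1876
Imaginary quadratic field, so n = 2, s = r2 = 1, r1 = 0
M = (n!/n^n) * (4/pi)^s * sqrt(|disc(K)|) = (2!/2^2) * (4/pi)^1 * sqrt(1876)
= 0.5 * 1.273240 * 43.312816
= 27.5738

27.5738


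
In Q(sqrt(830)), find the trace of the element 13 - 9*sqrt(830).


Tr(a + b*sqrt(d)) = (a + b*sqrt(d)) + (a - b*sqrt(d)) = 2a
= 2 * (13)
= 26

26


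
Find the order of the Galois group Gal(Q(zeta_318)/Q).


|Gal(Q(zeta_318)/Q)| = phi(318)
= 104

104


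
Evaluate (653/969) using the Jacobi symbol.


Compute (653/969) via quadratic reciprocity:
  reciprocity: (653/969) -> +(969/653)
  reduce: (316/653)
  pull out 2: (2/653) = -1  (since 653 mod 8 = 5)
  pull out 2: (2/653) = -1  (since 653 mod 8 = 5)
  reciprocity: (79/653) -> +(653/79)
  reduce: (21/79)
  reciprocity: (21/79) -> +(79/21)
  reduce: (16/21)
  pull out 2: (2/21) = -1  (since 21 mod 8 = 5)
  pull out 2: (2/21) = -1  (since 21 mod 8 = 5)
  pull out 2: (2/21) = -1  (since 21 mod 8 = 5)
  pull out 2: (2/21) = -1  (since 21 mod 8 = 5)
  (1/21) = 1
Product of signs = 1

1


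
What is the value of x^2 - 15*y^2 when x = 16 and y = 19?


x^2 - d*y^2
= 16^2 - 15*19^2
= 256 - 5415
= -5159

-5159


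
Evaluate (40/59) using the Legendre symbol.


p = 59 is prime, so compute (40/59) with the reciprocity algorithm (Jacobi-symbol steps: pull out 2s via (2/n), flip via reciprocity, reduce):
  pull out 2: (2/59) = -1  (since 59 mod 8 = 3)
  pull out 2: (2/59) = -1  (since 59 mod 8 = 3)
  pull out 2: (2/59) = -1  (since 59 mod 8 = 3)
  reciprocity: (5/59) -> +(59/5)
  reduce: (4/5)
  pull out 2: (2/5) = -1  (since 5 mod 8 = 5)
  pull out 2: (2/5) = -1  (since 5 mod 8 = 5)
  (1/5) = 1
Product of signs = -1
(40/59) = -1

-1


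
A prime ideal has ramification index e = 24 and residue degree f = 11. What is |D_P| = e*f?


|D_P| = e * f
= 24 * 11
= 264

264


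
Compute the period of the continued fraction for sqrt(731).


Run the CF algorithm for sqrt(731).
a_0 = floor(sqrt(731)) = 27; set m_0=0, q_0=1.
Recurrence: m' = q*a - m,  q' = (d - m'^2)/q,  a' = floor((a_0 + m')/q').
  step 1: m=27, q=2, a=27
  step 2: m=27, q=1, a=54
a_2 = 2*a_0 = 54, so the period closes here.
sqrt(731) = [27; 27, 54]
Period length = 2

2


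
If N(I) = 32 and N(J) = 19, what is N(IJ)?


N(IJ) = N(I) * N(J)
= 32 * 19
= 608

608


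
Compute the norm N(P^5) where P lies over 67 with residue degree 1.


N(P^a) = p^(a*f)
= 67^(5*1)
= 67^5
= 1350125107

1350125107


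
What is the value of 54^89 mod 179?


p = 179 is prime and the exponent is (p-1)/2 = 89, so by Euler's criterion 54^89 = (54/179) = +1 or -1 mod 179.
Compute by square-and-multiply:
  89 = 64 + 16 + 8 + 1 (binary 1011001)
  Repeated squaring mod 179: 54^1 = 54, 54^2 = 52, 54^4 = 19, 54^8 = 3, 54^16 = 9, 54^32 = 81, 54^64 = 117
  54^89 = 54^64 * 54^16 * 54^8 * 54^1 = 117 * 9 * 3 * 54 mod 179
    117 * 9 = 1053 = 158 mod 179
    158 * 3 = 474 = 116 mod 179
    116 * 54 = 6264 = 178 mod 179
  54^89 = 178 mod 179
Result 178 = p - 1 = -1 mod 179: 54 is a quadratic non-residue mod 179. As a residue in [0, p-1] the value is 178.
54^89 mod 179 = 178

178


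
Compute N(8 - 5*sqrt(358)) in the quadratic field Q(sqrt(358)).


N(a + b*sqrt(d)) = a^2 - d*b^2
= (8)^2 - (358)*(-5)^2
= 64 - 8950
= -8886

-8886


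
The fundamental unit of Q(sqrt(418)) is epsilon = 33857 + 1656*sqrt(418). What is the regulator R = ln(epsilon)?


epsilon = 33857 + 1656*sqrt(418)
= 67714.0000
R = ln(67714.0000)
= 11.1230

11.1230


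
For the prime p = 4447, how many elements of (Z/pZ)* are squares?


For prime p, the number of non-zero quadratic residues is (p-1)/2.
= (4447-1)/2
= 2223

2223


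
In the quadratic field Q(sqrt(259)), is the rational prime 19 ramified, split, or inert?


K = Q(sqrt(259)). Since d mod 4 = 3, disc(K) = 1036.
Check p | disc: 1036 mod 19 = 10.
p does not divide disc. Compute Legendre symbol (d/p):
12^((19-1)/2) mod 19 = -1
(d/p) = -1, so p is inert: (p) stays prime with e=1, f=2, g=1.
Therefore p is inert.

inert


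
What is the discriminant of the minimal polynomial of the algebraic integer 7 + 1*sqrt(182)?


The element 7 + 1*sqrt(182) has minimal polynomial:
x^2 - 14*x - 133
Discriminant = (-14)^2 - 4*(-133)
= 196 + 532
= 728

728


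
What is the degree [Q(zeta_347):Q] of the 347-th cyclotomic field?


The degree equals Euler's totient phi(347).
347 = 347
phi(347) = 346

346


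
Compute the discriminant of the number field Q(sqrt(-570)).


For K = Q(sqrt(d)) with d squarefree: disc(K) = d if d = 1 mod 4, and disc(K) = 4d if d = 2 or 3 mod 4.
Here d = -570, and d mod 4 = 2.
d = 2 mod 4, not 1 (O_K = Z[sqrt(d)]), so disc(K) = 4d = 4 * (-570) = -2280

-2280


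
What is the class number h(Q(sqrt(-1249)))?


K = Q(sqrt(-1249)). d mod 4 = 3, so D = disc(K) = 4d = -4996
h(K) equals the number of primitive reduced positive-definite forms (a, b, c) = a*x^2 + b*x*y + c*y^2 with b^2 - 4ac = D,
where reduced means |b| <= a <= c, with b >= 0 whenever |b| = a or a = c, and primitive means gcd(a, b, c) = 1.
Reduced forces 3a^2 <= |D| = 4996, so 1 <= a <= 40; b must have the parity of D, and c = (b^2 - D)/(4a) must be an integer >= a.
Enumerate a = 1..40, b in [-a, a]:
  a=1: (1, 0, 1249)  [1]
  a=2: (2, 2, 625)  [1]
  a=3..4: none
  a=5: (5, -2, 250), (5, 2, 250)  [2]
  a=6: none
  a=7: (7, -4, 179), (7, 4, 179)  [2]
  a=8..9: none
  a=10: (10, -2, 125), (10, 2, 125)  [2]
  a=11: (11, -8, 115), (11, 8, 115)  [2]
  a=12: none
  a=13: (13, -10, 98), (13, 10, 98)  [2]
  a=14: (14, -10, 91), (14, 10, 91)  [2]
  a=15..16: none
  a=17: (17, -6, 74), (17, 6, 74)  [2]
  a=18: none
  a=19: (19, -18, 70), (19, 18, 70)  [2]
  a=20..21: none
  a=22: (22, -14, 59), (22, 14, 59)  [2]
  a=23: (23, -8, 55), (23, 8, 55)  [2]
  a=24: none
  a=25: (25, -2, 50), (25, 2, 50)  [2]
  a=26: (26, -10, 49), (26, 10, 49)  [2]
  a=27..33: none
  a=34: (34, -6, 37), (34, 6, 37)  [2]
  a=35: (35, -32, 43), (35, -18, 38), (35, 18, 38), (35, 32, 43)  [4]
  a=36..40: none
Total reduced forms: 1 + 1 + 2 + 2 + 2 + 2 + 2 + 2 + 2 + 2 + 2 + 2 + 2 + 2 + 2 + 4 = 32
h = 32

32


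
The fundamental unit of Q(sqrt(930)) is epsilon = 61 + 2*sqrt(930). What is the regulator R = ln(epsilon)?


epsilon = 61 + 2*sqrt(930)
= 121.9918
R = ln(121.9918)
= 4.8040

4.8040


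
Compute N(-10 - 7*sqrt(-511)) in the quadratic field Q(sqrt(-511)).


N(a + b*sqrt(d)) = a^2 - d*b^2
= (-10)^2 - (-511)*(-7)^2
= 100 + 25039
= 25139

25139


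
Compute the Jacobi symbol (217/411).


Compute (217/411) via quadratic reciprocity:
  reciprocity: (217/411) -> +(411/217)
  reduce: (194/217)
  pull out 2: (2/217) = +1  (since 217 mod 8 = 1)
  reciprocity: (97/217) -> +(217/97)
  reduce: (23/97)
  reciprocity: (23/97) -> +(97/23)
  reduce: (5/23)
  reciprocity: (5/23) -> +(23/5)
  reduce: (3/5)
  reciprocity: (3/5) -> +(5/3)
  reduce: (2/3)
  pull out 2: (2/3) = -1  (since 3 mod 8 = 3)
  (1/3) = 1
Product of signs = -1

-1


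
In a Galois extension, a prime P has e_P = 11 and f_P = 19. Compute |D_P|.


|D_P| = e * f
= 11 * 19
= 209

209


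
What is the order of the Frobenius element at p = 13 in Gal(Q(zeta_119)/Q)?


The Frobenius at p in Gal(Q(zeta_n)/Q) = (Z/nZ)* is the class of p, so its order is ord_119(13), the smallest k >= 1 with 13^k = 1 mod 119.
n = 119 = 7 * 17, phi(119) = 96; the order divides phi(n).
Divisors of 96: 1, 2, 3, 4, 6, 8, 12, 16, 24, 32, 48, 96
Repeated squaring mod 119: 13^1 = 13, 13^2 = 50, 13^4 = 1, 13^8 = 1, 13^16 = 1, 13^32 = 1, 13^64 = 1
Test divisors in increasing order:
  k=1: 13^1 = 13 mod 119
  k=2: 13^2 = 50 mod 119
  k=3: 13^3 = 50 * 13 = 55 mod 119
  k=4: 13^4 = 1 mod 119  <- first divisor giving 1
Order = 4

4


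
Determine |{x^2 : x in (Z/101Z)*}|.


For prime p, the number of non-zero quadratic residues is (p-1)/2.
= (101-1)/2
= 50

50


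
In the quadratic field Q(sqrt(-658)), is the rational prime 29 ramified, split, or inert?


K = Q(sqrt(-658)). Since d mod 4 = 2, disc(K) = -2632.
Check p | disc: -2632 mod 29 = 7.
p does not divide disc. Compute Legendre symbol (d/p):
9^((29-1)/2) mod 29 = 1
(d/p) = 1, so p splits: (p) = P*P' with e=1, f=1, g=2.
Therefore p is split.

split


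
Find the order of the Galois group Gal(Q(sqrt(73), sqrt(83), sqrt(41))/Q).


The 3 square roots of distinct primes are multiplicatively independent over Q,
so [K:Q] = 2^3 and Gal(K/Q) is isomorphic to (Z/2Z)^3.
|Gal| = 2^3 = 8

8


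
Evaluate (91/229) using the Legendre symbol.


p = 229 is prime, so compute (91/229) with the reciprocity algorithm (Jacobi-symbol steps: pull out 2s via (2/n), flip via reciprocity, reduce):
  reciprocity: (91/229) -> +(229/91)
  reduce: (47/91)
  reciprocity: (47/91) -> -(91/47)
  reduce: (44/47)
  pull out 2: (2/47) = +1  (since 47 mod 8 = 7)
  pull out 2: (2/47) = +1  (since 47 mod 8 = 7)
  reciprocity: (11/47) -> -(47/11)
  reduce: (3/11)
  reciprocity: (3/11) -> -(11/3)
  reduce: (2/3)
  pull out 2: (2/3) = -1  (since 3 mod 8 = 3)
  (1/3) = 1
Product of signs = 1
(91/229) = 1

1


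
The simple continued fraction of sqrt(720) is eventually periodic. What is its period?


Run the CF algorithm for sqrt(720).
a_0 = floor(sqrt(720)) = 26; set m_0=0, q_0=1.
Recurrence: m' = q*a - m,  q' = (d - m'^2)/q,  a' = floor((a_0 + m')/q').
  step 1: m=26, q=44, a=1
  step 2: m=18, q=9, a=4
  step 3: m=18, q=44, a=1
  step 4: m=26, q=1, a=52
a_4 = 2*a_0 = 52, so the period closes here.
sqrt(720) = [26; 1, 4, 1, 52]
Period length = 4

4


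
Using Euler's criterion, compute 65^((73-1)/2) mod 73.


p = 73 is prime and the exponent is (p-1)/2 = 36, so by Euler's criterion 65^36 = (65/73) = +1 or -1 mod 73.
Compute by square-and-multiply:
  36 = 32 + 4 (binary 100100)
  Repeated squaring mod 73: 65^1 = 65, 65^2 = 64, 65^4 = 8, 65^8 = 64, 65^16 = 8, 65^32 = 64
  65^36 = 65^32 * 65^4 = 64 * 8 mod 73
    64 * 8 = 512 = 1 mod 73
  65^36 = 1 mod 73
Result 1: 65 is a quadratic residue mod 73.
65^36 mod 73 = 1

1


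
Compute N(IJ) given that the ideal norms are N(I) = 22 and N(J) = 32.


N(IJ) = N(I) * N(J)
= 22 * 32
= 704

704


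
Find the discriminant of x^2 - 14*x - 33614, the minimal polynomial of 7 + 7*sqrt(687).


The element 7 + 7*sqrt(687) has minimal polynomial:
x^2 - 14*x - 33614
Discriminant = (-14)^2 - 4*(-33614)
= 196 + 134456
= 134652

134652


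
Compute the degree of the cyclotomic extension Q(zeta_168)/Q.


The degree equals Euler's totient phi(168).
168 = 2^3 * 3 * 7
phi(168) = 48

48


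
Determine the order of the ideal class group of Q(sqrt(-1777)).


K = Q(sqrt(-1777)). d mod 4 = 3, so D = disc(K) = 4d = -7108
h(K) equals the number of primitive reduced positive-definite forms (a, b, c) = a*x^2 + b*x*y + c*y^2 with b^2 - 4ac = D,
where reduced means |b| <= a <= c, with b >= 0 whenever |b| = a or a = c, and primitive means gcd(a, b, c) = 1.
Reduced forces 3a^2 <= |D| = 7108, so 1 <= a <= 48; b must have the parity of D, and c = (b^2 - D)/(4a) must be an integer >= a.
Enumerate a = 1..48, b in [-a, a]:
  a=1: (1, 0, 1777)  [1]
  a=2: (2, 2, 889)  [1]
  a=3..6: none
  a=7: (7, -2, 254), (7, 2, 254)  [2]
  a=8..10: none
  a=11: (11, -8, 163), (11, 8, 163)  [2]
  a=12: none
  a=13: (13, -4, 137), (13, 4, 137)  [2]
  a=14: (14, -2, 127), (14, 2, 127)  [2]
  a=15..16: none
  a=17: (17, -10, 106), (17, 10, 106)  [2]
  a=18: none
  a=19: (19, -6, 94), (19, 6, 94)  [2]
  a=20..21: none
  a=22: (22, -14, 83), (22, 14, 83)  [2]
  a=23..25: none
  a=26: (26, -22, 73), (26, 22, 73)  [2]
  a=27..33: none
  a=34: (34, -10, 53), (34, 10, 53)  [2]
  a=35..36: none
  a=37: (37, -12, 49), (37, 12, 49)  [2]
  a=38: (38, -6, 47), (38, 6, 47)  [2]
  a=39..48: none
Total reduced forms: 1 + 1 + 2 + 2 + 2 + 2 + 2 + 2 + 2 + 2 + 2 + 2 + 2 = 24
h = 24

24


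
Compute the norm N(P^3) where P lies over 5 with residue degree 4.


N(P^a) = p^(a*f)
= 5^(3*4)
= 5^12
= 244140625

244140625


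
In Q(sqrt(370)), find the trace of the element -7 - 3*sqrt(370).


Tr(a + b*sqrt(d)) = (a + b*sqrt(d)) + (a - b*sqrt(d)) = 2a
= 2 * (-7)
= -14

-14


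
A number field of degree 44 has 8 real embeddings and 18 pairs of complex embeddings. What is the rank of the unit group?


By Dirichlet's unit theorem:
rank = r1 + r2 - 1
= 8 + 18 - 1
= 25

25


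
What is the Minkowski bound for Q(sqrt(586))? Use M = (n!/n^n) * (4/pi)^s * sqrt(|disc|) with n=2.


d = 586, d mod 4 = 2, so disc(K) = 4d = 2344; |disc(K)| = 2344
Real quadratic field, so n = 2, s = r2 = 0, r1 = 2
M = (n!/n^n) * (4/pi)^s * sqrt(|disc(K)|) = (2!/2^2) * (4/pi)^0 * sqrt(2344)
= 0.5 * 1.000000 * 48.414874
= 24.2074

24.2074


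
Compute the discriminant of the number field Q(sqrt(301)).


For K = Q(sqrt(d)) with d squarefree: disc(K) = d if d = 1 mod 4, and disc(K) = 4d if d = 2 or 3 mod 4.
Here d = 301, and d mod 4 = 1.
d = 1 mod 4 (O_K = Z[(1+sqrt(d))/2]), so disc(K) = d = 301

301


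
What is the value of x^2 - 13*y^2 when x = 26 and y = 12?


x^2 - d*y^2
= 26^2 - 13*12^2
= 676 - 1872
= -1196

-1196


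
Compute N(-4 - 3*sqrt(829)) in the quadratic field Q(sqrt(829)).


N(a + b*sqrt(d)) = a^2 - d*b^2
= (-4)^2 - (829)*(-3)^2
= 16 - 7461
= -7445

-7445


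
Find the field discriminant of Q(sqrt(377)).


For K = Q(sqrt(d)) with d squarefree: disc(K) = d if d = 1 mod 4, and disc(K) = 4d if d = 2 or 3 mod 4.
Here d = 377, and d mod 4 = 1.
d = 1 mod 4 (O_K = Z[(1+sqrt(d))/2]), so disc(K) = d = 377

377


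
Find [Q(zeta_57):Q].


The degree equals Euler's totient phi(57).
57 = 3 * 19
phi(57) = 36

36


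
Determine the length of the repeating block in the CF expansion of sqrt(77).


Run the CF algorithm for sqrt(77).
a_0 = floor(sqrt(77)) = 8; set m_0=0, q_0=1.
Recurrence: m' = q*a - m,  q' = (d - m'^2)/q,  a' = floor((a_0 + m')/q').
  step 1: m=8, q=13, a=1
  step 2: m=5, q=4, a=3
  step 3: m=7, q=7, a=2
  step 4: m=7, q=4, a=3
  step 5: m=5, q=13, a=1
  step 6: m=8, q=1, a=16
a_6 = 2*a_0 = 16, so the period closes here.
sqrt(77) = [8; 1, 3, 2, 3, 1, 16]
Period length = 6

6


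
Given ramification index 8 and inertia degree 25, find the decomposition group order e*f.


|D_P| = e * f
= 8 * 25
= 200

200


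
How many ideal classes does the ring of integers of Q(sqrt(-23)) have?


K = Q(sqrt(-23)). d mod 4 = 1, so D = disc(K) = d = -23
h(K) equals the number of primitive reduced positive-definite forms (a, b, c) = a*x^2 + b*x*y + c*y^2 with b^2 - 4ac = D,
where reduced means |b| <= a <= c, with b >= 0 whenever |b| = a or a = c, and primitive means gcd(a, b, c) = 1.
Reduced forces 3a^2 <= |D| = 23, so 1 <= a <= 2; b must have the parity of D, and c = (b^2 - D)/(4a) must be an integer >= a.
Enumerate a = 1..2, b in [-a, a]:
  a=1: (1, 1, 6)  [1]
  a=2: (2, -1, 3), (2, 1, 3)  [2]
Total reduced forms: 1 + 2 = 3
h = 3

3


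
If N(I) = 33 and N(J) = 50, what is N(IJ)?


N(IJ) = N(I) * N(J)
= 33 * 50
= 1650

1650


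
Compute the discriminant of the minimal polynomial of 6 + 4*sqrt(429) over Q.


The element 6 + 4*sqrt(429) has minimal polynomial:
x^2 - 12*x - 6828
Discriminant = (-12)^2 - 4*(-6828)
= 144 + 27312
= 27456

27456


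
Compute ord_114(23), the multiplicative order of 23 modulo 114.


We want ord_114(23), the smallest k >= 1 with 23^k = 1 mod 114.
n = 114 = 2 * 3 * 19, phi(114) = 36; the order divides phi(n).
Divisors of 36: 1, 2, 3, 4, 6, 9, 12, 18, 36
Repeated squaring mod 114: 23^1 = 23, 23^2 = 73, 23^4 = 85, 23^8 = 43, 23^16 = 25, 23^32 = 55
Test divisors in increasing order:
  k=1: 23^1 = 23 mod 114
  k=2: 23^2 = 73 mod 114
  k=3: 23^3 = 73 * 23 = 83 mod 114
  k=4: 23^4 = 85 mod 114
  k=6: 23^6 = 85 * 73 = 49 mod 114
  k=9: 23^9 = 43 * 23 = 77 mod 114
  k=12: 23^12 = 43 * 85 = 7 mod 114
  k=18: 23^18 = 25 * 73 = 1 mod 114  <- first divisor giving 1
Order = 18

18


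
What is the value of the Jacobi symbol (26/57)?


Compute (26/57) via quadratic reciprocity:
  pull out 2: (2/57) = +1  (since 57 mod 8 = 1)
  reciprocity: (13/57) -> +(57/13)
  reduce: (5/13)
  reciprocity: (5/13) -> +(13/5)
  reduce: (3/5)
  reciprocity: (3/5) -> +(5/3)
  reduce: (2/3)
  pull out 2: (2/3) = -1  (since 3 mod 8 = 3)
  (1/3) = 1
Product of signs = -1

-1


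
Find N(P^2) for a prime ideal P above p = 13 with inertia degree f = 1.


N(P^a) = p^(a*f)
= 13^(2*1)
= 13^2
= 169

169


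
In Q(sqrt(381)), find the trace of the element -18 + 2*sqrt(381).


Tr(a + b*sqrt(d)) = (a + b*sqrt(d)) + (a - b*sqrt(d)) = 2a
= 2 * (-18)
= -36

-36


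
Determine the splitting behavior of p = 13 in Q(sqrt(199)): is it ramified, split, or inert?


K = Q(sqrt(199)). Since d mod 4 = 3, disc(K) = 796.
Check p | disc: 796 mod 13 = 3.
p does not divide disc. Compute Legendre symbol (d/p):
4^((13-1)/2) mod 13 = 1
(d/p) = 1, so p splits: (p) = P*P' with e=1, f=1, g=2.
Therefore p is split.

split


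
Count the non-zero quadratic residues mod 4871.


For prime p, the number of non-zero quadratic residues is (p-1)/2.
= (4871-1)/2
= 2435

2435


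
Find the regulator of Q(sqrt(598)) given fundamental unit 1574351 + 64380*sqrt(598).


epsilon = 1574351 + 64380*sqrt(598)
= 3.1487e+06
R = ln(3.1487e+06)
= 14.9625

14.9625


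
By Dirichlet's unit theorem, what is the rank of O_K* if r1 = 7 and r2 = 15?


By Dirichlet's unit theorem:
rank = r1 + r2 - 1
= 7 + 15 - 1
= 21

21


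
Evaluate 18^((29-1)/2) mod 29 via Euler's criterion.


p = 29 is prime and the exponent is (p-1)/2 = 14, so by Euler's criterion 18^14 = (18/29) = +1 or -1 mod 29.
Compute by square-and-multiply:
  14 = 8 + 4 + 2 (binary 1110)
  Repeated squaring mod 29: 18^1 = 18, 18^2 = 5, 18^4 = 25, 18^8 = 16
  18^14 = 18^8 * 18^4 * 18^2 = 16 * 25 * 5 mod 29
    16 * 25 = 400 = 23 mod 29
    23 * 5 = 115 = 28 mod 29
  18^14 = 28 mod 29
Result 28 = p - 1 = -1 mod 29: 18 is a quadratic non-residue mod 29. As a residue in [0, p-1] the value is 28.
18^14 mod 29 = 28

28


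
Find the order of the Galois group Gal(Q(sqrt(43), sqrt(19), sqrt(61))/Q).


The 3 square roots of distinct primes are multiplicatively independent over Q,
so [K:Q] = 2^3 and Gal(K/Q) is isomorphic to (Z/2Z)^3.
|Gal| = 2^3 = 8

8


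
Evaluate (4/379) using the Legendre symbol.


p = 379 is prime, so compute (4/379) with the reciprocity algorithm (Jacobi-symbol steps: pull out 2s via (2/n), flip via reciprocity, reduce):
  pull out 2: (2/379) = -1  (since 379 mod 8 = 3)
  pull out 2: (2/379) = -1  (since 379 mod 8 = 3)
  (1/379) = 1
Product of signs = 1
(4/379) = 1

1


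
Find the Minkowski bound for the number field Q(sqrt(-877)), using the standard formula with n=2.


d = -877, d mod 4 = 3, so disc(K) = 4d = -3508; |disc(K)| = 3508
Imaginary quadratic field, so n = 2, s = r2 = 1, r1 = 0
M = (n!/n^n) * (4/pi)^s * sqrt(|disc(K)|) = (2!/2^2) * (4/pi)^1 * sqrt(3508)
= 0.5 * 1.273240 * 59.228372
= 37.7060

37.7060


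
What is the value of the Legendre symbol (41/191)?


p = 191 is prime, so compute (41/191) with the reciprocity algorithm (Jacobi-symbol steps: pull out 2s via (2/n), flip via reciprocity, reduce):
  reciprocity: (41/191) -> +(191/41)
  reduce: (27/41)
  reciprocity: (27/41) -> +(41/27)
  reduce: (14/27)
  pull out 2: (2/27) = -1  (since 27 mod 8 = 3)
  reciprocity: (7/27) -> -(27/7)
  reduce: (6/7)
  pull out 2: (2/7) = +1  (since 7 mod 8 = 7)
  reciprocity: (3/7) -> -(7/3)
  reduce: (1/3)
  (1/3) = 1
Product of signs = -1
(41/191) = -1

-1


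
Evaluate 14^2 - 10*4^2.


x^2 - d*y^2
= 14^2 - 10*4^2
= 196 - 160
= 36

36


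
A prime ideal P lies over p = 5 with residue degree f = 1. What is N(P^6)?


N(P^a) = p^(a*f)
= 5^(6*1)
= 5^6
= 15625

15625


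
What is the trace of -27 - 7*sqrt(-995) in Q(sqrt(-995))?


Tr(a + b*sqrt(d)) = (a + b*sqrt(d)) + (a - b*sqrt(d)) = 2a
= 2 * (-27)
= -54

-54


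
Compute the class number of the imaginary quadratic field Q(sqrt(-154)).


K = Q(sqrt(-154)). d mod 4 = 2, so D = disc(K) = 4d = -616
h(K) equals the number of primitive reduced positive-definite forms (a, b, c) = a*x^2 + b*x*y + c*y^2 with b^2 - 4ac = D,
where reduced means |b| <= a <= c, with b >= 0 whenever |b| = a or a = c, and primitive means gcd(a, b, c) = 1.
Reduced forces 3a^2 <= |D| = 616, so 1 <= a <= 14; b must have the parity of D, and c = (b^2 - D)/(4a) must be an integer >= a.
Enumerate a = 1..14, b in [-a, a]:
  a=1: (1, 0, 154)  [1]
  a=2: (2, 0, 77)  [1]
  a=3..4: none
  a=5: (5, -2, 31), (5, 2, 31)  [2]
  a=6: none
  a=7: (7, 0, 22)  [1]
  a=8..9: none
  a=10: (10, -8, 17), (10, 8, 17)  [2]
  a=11: (11, 0, 14)  [1]
  a=12..14: none
Total reduced forms: 1 + 1 + 2 + 1 + 2 + 1 = 8
h = 8

8


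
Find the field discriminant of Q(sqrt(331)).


For K = Q(sqrt(d)) with d squarefree: disc(K) = d if d = 1 mod 4, and disc(K) = 4d if d = 2 or 3 mod 4.
Here d = 331, and d mod 4 = 3.
d = 3 mod 4, not 1 (O_K = Z[sqrt(d)]), so disc(K) = 4d = 4 * (331) = 1324

1324


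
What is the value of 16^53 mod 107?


p = 107 is prime and the exponent is (p-1)/2 = 53, so by Euler's criterion 16^53 = (16/107) = +1 or -1 mod 107.
Compute by square-and-multiply:
  53 = 32 + 16 + 4 + 1 (binary 110101)
  Repeated squaring mod 107: 16^1 = 16, 16^2 = 42, 16^4 = 52, 16^8 = 29, 16^16 = 92, 16^32 = 11
  16^53 = 16^32 * 16^16 * 16^4 * 16^1 = 11 * 92 * 52 * 16 mod 107
    11 * 92 = 1012 = 49 mod 107
    49 * 52 = 2548 = 87 mod 107
    87 * 16 = 1392 = 1 mod 107
  16^53 = 1 mod 107
Result 1: 16 is a quadratic residue mod 107.
16^53 mod 107 = 1

1


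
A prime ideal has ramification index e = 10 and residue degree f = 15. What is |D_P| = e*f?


|D_P| = e * f
= 10 * 15
= 150

150


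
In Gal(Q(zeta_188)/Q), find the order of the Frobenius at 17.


The Frobenius at p in Gal(Q(zeta_n)/Q) = (Z/nZ)* is the class of p, so its order is ord_188(17), the smallest k >= 1 with 17^k = 1 mod 188.
n = 188 = 2^2 * 47, phi(188) = 92; the order divides phi(n).
Divisors of 92: 1, 2, 4, 23, 46, 92
Repeated squaring mod 188: 17^1 = 17, 17^2 = 101, 17^4 = 49, 17^8 = 145, 17^16 = 157, 17^32 = 21, 17^64 = 65
Test divisors in increasing order:
  k=1: 17^1 = 17 mod 188
  k=2: 17^2 = 101 mod 188
  k=4: 17^4 = 49 mod 188
  k=23: 17^23 = 157 * 49 * 101 * 17 = 1 mod 188  <- first divisor giving 1
Order = 23

23
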